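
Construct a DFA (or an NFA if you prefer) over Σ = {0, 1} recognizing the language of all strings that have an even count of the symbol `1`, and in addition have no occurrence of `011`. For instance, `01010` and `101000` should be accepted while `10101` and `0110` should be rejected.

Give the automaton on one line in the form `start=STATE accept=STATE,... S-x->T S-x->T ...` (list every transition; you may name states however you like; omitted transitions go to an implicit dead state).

Build one automaton per condition and run them in lockstep. The first has 2 states tracking the count of `1`s modulo 2; the second has 4 states tracking partial matches of the forbidden pattern `011`. A product state is a pair (one from each), accepting exactly when both do.
With 8 states:
        0   1  
>* S0   S1  S2 
 * S1   S1  S3 
   S2   S4  S0 
   S3   S4  S5 
   S4   S4  S6 
   S5   S5  S7 
 * S6   S1  S7 
   S7   S7  S5 
(> = start, * = accepting)

start=S0 accept=S0,S1,S6 S0-0->S1 S0-1->S2 S1-0->S1 S1-1->S3 S2-0->S4 S2-1->S0 S3-0->S4 S3-1->S5 S4-0->S4 S4-1->S6 S5-0->S5 S5-1->S7 S6-0->S1 S6-1->S7 S7-0->S7 S7-1->S5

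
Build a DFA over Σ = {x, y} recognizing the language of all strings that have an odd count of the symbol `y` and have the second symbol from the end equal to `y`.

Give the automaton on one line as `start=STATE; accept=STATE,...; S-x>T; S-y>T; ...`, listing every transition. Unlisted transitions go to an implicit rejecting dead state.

Handle the two conditions separately and then intersect. One (2 states) tracks the count of `y`s modulo 2; the other (7 states) tracks the last 2 symbols read. Each combined state is a pair, one component from each; accept when both components accept. After merging equivalent states the machine shrinks.
With 6 states:
        x   y  
>  q0   q0  q1 
   q1   q2  q3 
 * q2   q4  q3 
   q3   q0  q5 
   q4   q4  q3 
 * q5   q2  q3 
(> = start, * = accepting)

start=q0; accept=q2,q5; q0-x>q0; q0-y>q1; q1-x>q2; q1-y>q3; q2-x>q4; q2-y>q3; q3-x>q0; q3-y>q5; q4-x>q4; q4-y>q3; q5-x>q2; q5-y>q3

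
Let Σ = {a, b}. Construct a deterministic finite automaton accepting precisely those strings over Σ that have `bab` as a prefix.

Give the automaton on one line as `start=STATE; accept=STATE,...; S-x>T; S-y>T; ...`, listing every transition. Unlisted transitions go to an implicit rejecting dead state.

start=q0; accept=q3; q0-a>q4; q0-b>q1; q1-a>q2; q1-b>q4; q2-a>q4; q2-b>q3; q3-a>q3; q3-b>q3; q4-a>q4; q4-b>q4

Check the first 3 symbols one by one: q0 through q2 record how many have matched `bab` so far; any wrong symbol goes to the dead state q4. After all 3 match we enter the accepting sink q3.
With 5 states:
        a   b  
>  q0   q4  q1 
   q1   q2  q4 
   q2   q4  q3 
 * q3   q3  q3 
   q4   q4  q4 
(> = start, * = accepting)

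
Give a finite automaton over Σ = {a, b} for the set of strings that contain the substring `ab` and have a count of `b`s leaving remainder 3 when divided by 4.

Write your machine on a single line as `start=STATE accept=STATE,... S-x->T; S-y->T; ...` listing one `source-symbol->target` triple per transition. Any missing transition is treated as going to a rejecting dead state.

start=q0; accept=q7; q0-a->q1; q0-b->q2; q1-a->q1; q1-b->q3; q2-a->q3; q2-b->q4; q3-a->q3; q3-b->q5; q4-a->q5; q4-b->q6; q5-a->q5; q5-b->q7; q6-a->q8; q6-b->q0; q7-a->q7; q7-b->q1; q8-a->q8; q8-b->q1

Build one automaton per condition and run them in lockstep. One (3 states) tracks whether and how much of `ab` has been seen; the other (4 states) tracks the count of `b`s modulo 4. Each combined state is a pair, one component from each; accept when both components accept. After merging equivalent states the machine shrinks.
        a   b  
>  q0   q1  q2 
   q1   q1  q3 
   q2   q3  q4 
   q3   q3  q5 
   q4   q5  q6 
   q5   q5  q7 
   q6   q8  q0 
 * q7   q7  q1 
   q8   q8  q1 
(> = start, * = accepting)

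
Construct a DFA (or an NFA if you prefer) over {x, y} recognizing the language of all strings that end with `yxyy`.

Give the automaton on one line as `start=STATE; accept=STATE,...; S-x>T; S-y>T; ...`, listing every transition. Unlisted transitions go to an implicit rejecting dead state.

Remember how much of `yxyy` the current input suffix matches. State S0 means no match yet; S1 means the last symbol is `y`; S2 means the last 2 symbols are `yx`; S3 means the last 3 symbols are `yxy`; S4 means the last 4 symbols are `yxyy`. Only S4 accepts. On a mismatch, fall back to the longest proper suffix that is still a prefix of `yxyy`.
A 5-state machine:
        x   y  
>  S0   S0  S1 
   S1   S2  S1 
   S2   S0  S3 
   S3   S2  S4 
 * S4   S2  S1 
(> = start, * = accepting)

start=S0; accept=S4; S0-x>S0; S0-y>S1; S1-x>S2; S1-y>S1; S2-x>S0; S2-y>S3; S3-x>S2; S3-y>S4; S4-x>S2; S4-y>S1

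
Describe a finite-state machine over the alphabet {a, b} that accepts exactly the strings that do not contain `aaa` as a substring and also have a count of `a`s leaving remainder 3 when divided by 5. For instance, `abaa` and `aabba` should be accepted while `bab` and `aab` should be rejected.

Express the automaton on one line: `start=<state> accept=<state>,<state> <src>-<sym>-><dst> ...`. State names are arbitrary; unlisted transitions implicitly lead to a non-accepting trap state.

start=q0 accept=q7,q8,q10 q0-a->q1 q0-b->q0 q1-a->q2 q1-b->q3 q2-a->q4 q2-b->q5 q3-a->q6 q3-b->q3 q4-a->q4 q4-b->q4 q5-a->q7 q5-b->q5 q6-a->q8 q6-b->q5 q7-a->q9 q7-b->q10 q8-a->q4 q8-b->q10 q9-a->q4 q9-b->q11 q10-a->q12 q10-b->q10 q11-a->q13 q11-b->q11 q12-a->q14 q12-b->q11 q13-a->q15 q13-b->q0 q14-a->q4 q14-b->q0 q15-a->q4 q15-b->q3

Build one automaton per condition and run them in lockstep. The first has 4 states tracking partial matches of the forbidden pattern `aaa`; the second has 5 states tracking the count of `a`s modulo 5. A product state is a pair (one from each), accepting exactly when both do. Minimizing collapses redundant product states.
A 16-state machine:
          a    b  
>  q0     q1   q0 
   q1     q2   q3 
   q2     q4   q5 
   q3     q6   q3 
   q4     q4   q4 
   q5     q7   q5 
   q6     q8   q5 
 * q7     q9  q10 
 * q8     q4  q10 
   q9     q4  q11 
 * q10   q12  q10 
   q11   q13  q11 
   q12   q14  q11 
   q13   q15   q0 
   q14    q4   q0 
   q15    q4   q3 
(> = start, * = accepting)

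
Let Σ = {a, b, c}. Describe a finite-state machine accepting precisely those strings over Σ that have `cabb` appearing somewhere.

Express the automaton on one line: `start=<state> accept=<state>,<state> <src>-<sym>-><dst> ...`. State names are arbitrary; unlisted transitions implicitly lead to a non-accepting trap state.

start=S0 accept=S4 S0-a->S0 S0-b->S0 S0-c->S1 S1-a->S2 S1-b->S0 S1-c->S1 S2-a->S0 S2-b->S3 S2-c->S1 S3-a->S0 S3-b->S4 S3-c->S1 S4-a->S4 S4-b->S4 S4-c->S4

States S0..S3 record the length of the longest prefix of `cabb` that matches the current input suffix. Reaching S4 means `cabb` has been seen, and we stay there forever. Accept from S4.
5 states suffice.
        a   b   c  
>  S0   S0  S0  S1 
   S1   S2  S0  S1 
   S2   S0  S3  S1 
   S3   S0  S4  S1 
 * S4   S4  S4  S4 
(> = start, * = accepting)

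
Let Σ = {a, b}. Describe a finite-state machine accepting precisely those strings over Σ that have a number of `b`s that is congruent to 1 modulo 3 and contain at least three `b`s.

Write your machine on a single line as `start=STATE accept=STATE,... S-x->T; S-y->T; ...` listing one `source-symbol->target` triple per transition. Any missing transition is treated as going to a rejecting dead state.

Build one automaton per condition and run them in lockstep. One (3 states) tracks the count of `b`s modulo 3; the other (5 states) tracks the count of `b`s, saturating at 4. Each combined state is a pair, one component from each; accept when both components accept. Minimizing collapses redundant product states.
A 5-state machine:
        a   b  
>  q0   q0  q1 
   q1   q1  q2 
   q2   q2  q3 
   q3   q3  q4 
 * q4   q4  q2 
(> = start, * = accepting)

start=q0; accept=q4; q0-a->q0; q0-b->q1; q1-a->q1; q1-b->q2; q2-a->q2; q2-b->q3; q3-a->q3; q3-b->q4; q4-a->q4; q4-b->q2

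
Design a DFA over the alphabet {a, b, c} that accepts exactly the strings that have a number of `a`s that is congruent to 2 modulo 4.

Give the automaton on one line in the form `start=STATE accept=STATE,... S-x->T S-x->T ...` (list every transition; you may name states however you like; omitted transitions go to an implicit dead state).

Keep the running count of `a`s modulo 4: each `a` advances along the cycle q0 → q1 → q2 → q3 → q0 while other symbols loop. Accept at q2.
A 4-state machine:
        a   b   c  
>  q0   q1  q0  q0 
   q1   q2  q1  q1 
 * q2   q3  q2  q2 
   q3   q0  q3  q3 
(> = start, * = accepting)

start=q0 accept=q2 q0-a->q1 q0-b->q0 q0-c->q0 q1-a->q2 q1-b->q1 q1-c->q1 q2-a->q3 q2-b->q2 q2-c->q2 q3-a->q0 q3-b->q3 q3-c->q3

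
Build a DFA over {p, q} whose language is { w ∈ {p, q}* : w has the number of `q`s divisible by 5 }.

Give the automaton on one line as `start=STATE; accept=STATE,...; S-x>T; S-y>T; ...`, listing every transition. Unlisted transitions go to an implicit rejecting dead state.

The only thing that matters is how many `q`s have appeared, reduced mod 5. Use one state per residue: s0 for 0, …, s4 for 4. Reading `q` moves to the next residue; anything else stays put. s0 is accepting.
5 states suffice.
        p   q  
>* s0   s0  s1 
   s1   s1  s2 
   s2   s2  s3 
   s3   s3  s4 
   s4   s4  s0 
(> = start, * = accepting)

start=s0; accept=s0; s0-p>s0; s0-q>s1; s1-p>s1; s1-q>s2; s2-p>s2; s2-q>s3; s3-p>s3; s3-q>s4; s4-p>s4; s4-q>s0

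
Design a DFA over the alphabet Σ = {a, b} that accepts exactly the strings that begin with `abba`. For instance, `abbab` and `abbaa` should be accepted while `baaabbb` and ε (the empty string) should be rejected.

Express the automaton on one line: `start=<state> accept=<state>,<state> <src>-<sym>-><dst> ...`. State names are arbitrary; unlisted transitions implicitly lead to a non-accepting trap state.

Walk along `abba` while the input agrees: from s0 take `a` to s1, and so on. Any deviation drops to the rejecting sink s5. Once s4 is reached the prefix is confirmed and every continuation is accepted.
A 6-state machine:
        a   b  
>  s0   s1  s5 
   s1   s5  s2 
   s2   s5  s3 
   s3   s4  s5 
 * s4   s4  s4 
   s5   s5  s5 
(> = start, * = accepting)

start=s0 accept=s4 s0-a->s1 s0-b->s5 s1-a->s5 s1-b->s2 s2-a->s5 s2-b->s3 s3-a->s4 s3-b->s5 s4-a->s4 s4-b->s4 s5-a->s5 s5-b->s5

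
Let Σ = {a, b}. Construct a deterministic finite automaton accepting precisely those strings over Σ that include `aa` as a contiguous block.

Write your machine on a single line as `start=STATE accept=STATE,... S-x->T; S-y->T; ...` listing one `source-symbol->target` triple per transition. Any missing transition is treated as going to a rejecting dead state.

start=q0; accept=q2; q0-a->q1; q0-b->q0; q1-a->q2; q1-b->q0; q2-a->q2; q2-b->q2

States q0..q1 record the length of the longest prefix of `aa` that matches the current input suffix. Reaching q2 means `aa` has been seen, and we stay there forever. Accept from q2.
With 3 states:
        a   b  
>  q0   q1  q0 
   q1   q2  q0 
 * q2   q2  q2 
(> = start, * = accepting)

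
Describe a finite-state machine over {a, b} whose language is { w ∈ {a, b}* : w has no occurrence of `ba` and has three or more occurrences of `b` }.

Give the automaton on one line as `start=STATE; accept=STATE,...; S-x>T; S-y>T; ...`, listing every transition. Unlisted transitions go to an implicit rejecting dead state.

Handle the two conditions separately and then intersect. The first has 3 states tracking partial matches of the forbidden pattern `ba`; the second has 5 states tracking the count of `b`s, saturating at 4. A product state is a pair (one from each), accepting exactly when both do. Equivalent product states are then merged.
5 states suffice.
        a   b  
>  q0   q0  q1 
   q1   q2  q3 
   q2   q2  q2 
   q3   q2  q4 
 * q4   q2  q4 
(> = start, * = accepting)

start=q0; accept=q4; q0-a>q0; q0-b>q1; q1-a>q2; q1-b>q3; q2-a>q2; q2-b>q2; q3-a>q2; q3-b>q4; q4-a>q2; q4-b>q4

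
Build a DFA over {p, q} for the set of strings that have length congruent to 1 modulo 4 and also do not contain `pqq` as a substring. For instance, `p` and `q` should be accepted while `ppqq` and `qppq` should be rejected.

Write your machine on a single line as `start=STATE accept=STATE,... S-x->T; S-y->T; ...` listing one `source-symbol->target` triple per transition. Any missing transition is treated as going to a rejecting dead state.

Build one automaton per condition and run them in lockstep. One (4 states) tracks the input length modulo 4; the other (4 states) tracks partial matches of the forbidden pattern `pqq`. Each combined state is a pair, one component from each; accept when both components accept. Minimizing collapses redundant product states.
A 13-state machine:
       p  q 
>  A   B  C 
 * B   D  E 
 * C   D  F 
   D   G  H 
   E   G  I 
   F   G  J 
   G   K  L 
   H   K  I 
   I   I  I 
   J   K  A 
   K   B  M 
   L   B  I 
 * M   D  I 
(> = start, * = accepting)

start=A; accept=B,C,M; A-p->B; A-q->C; B-p->D; B-q->E; C-p->D; C-q->F; D-p->G; D-q->H; E-p->G; E-q->I; F-p->G; F-q->J; G-p->K; G-q->L; H-p->K; H-q->I; I-p->I; I-q->I; J-p->K; J-q->A; K-p->B; K-q->M; L-p->B; L-q->I; M-p->D; M-q->I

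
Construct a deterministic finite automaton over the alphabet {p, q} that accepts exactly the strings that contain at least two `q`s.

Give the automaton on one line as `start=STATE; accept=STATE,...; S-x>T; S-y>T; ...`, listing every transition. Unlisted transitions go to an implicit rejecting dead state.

start=s0; accept=s2,s3; s0-p>s0; s0-q>s1; s1-p>s1; s1-q>s2; s2-p>s2; s2-q>s3; s3-p>s3; s3-q>s3

Count `q`s, saturating at 3: states s0 through s2 mean 0 through 2 `q`s seen; s3 means more than 2. Each `q` increments (capped at s3); other symbols loop. Accept from {s2, s3}.
With 4 states:
        p   q  
>  s0   s0  s1 
   s1   s1  s2 
 * s2   s2  s3 
 * s3   s3  s3 
(> = start, * = accepting)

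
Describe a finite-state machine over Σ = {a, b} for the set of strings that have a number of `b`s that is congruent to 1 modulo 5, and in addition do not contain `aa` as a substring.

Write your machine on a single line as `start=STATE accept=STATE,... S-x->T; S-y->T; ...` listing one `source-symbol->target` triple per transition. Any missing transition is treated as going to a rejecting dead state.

Build one automaton per condition and run them in lockstep. The first has 5 states tracking the count of `b`s modulo 5; the second has 3 states tracking partial matches of the forbidden pattern `aa`. A product state is a pair (one from each), accepting exactly when both do. After merging equivalent states the machine shrinks.
An 11-state machine:
          a    b  
>  S0     S1   S2 
   S1     S3   S2 
 * S2     S4   S5 
   S3     S3   S3 
 * S4     S3   S5 
   S5     S6   S7 
   S6     S3   S7 
   S7     S8   S9 
   S8     S3   S9 
   S9    S10   S0 
   S10    S3   S0 
(> = start, * = accepting)

start=S0; accept=S2,S4; S0-a->S1; S0-b->S2; S1-a->S3; S1-b->S2; S2-a->S4; S2-b->S5; S3-a->S3; S3-b->S3; S4-a->S3; S4-b->S5; S5-a->S6; S5-b->S7; S6-a->S3; S6-b->S7; S7-a->S8; S7-b->S9; S8-a->S3; S8-b->S9; S9-a->S10; S9-b->S0; S10-a->S3; S10-b->S0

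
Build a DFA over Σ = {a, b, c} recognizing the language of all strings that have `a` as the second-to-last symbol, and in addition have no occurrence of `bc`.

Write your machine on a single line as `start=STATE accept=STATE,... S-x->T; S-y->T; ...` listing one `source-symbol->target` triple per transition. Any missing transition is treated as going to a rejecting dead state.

start=q0; accept=q4,q5,q6; q0-a->q1; q0-b->q2; q0-c->q3; q1-a->q4; q1-b->q5; q1-c->q6; q2-a->q7; q2-b->q8; q2-c->q9; q3-a->q10; q3-b->q11; q3-c->q12; q4-a->q4; q4-b->q5; q4-c->q6; q5-a->q7; q5-b->q8; q5-c->q9; q6-a->q10; q6-b->q11; q6-c->q12; q7-a->q4; q7-b->q5; q7-c->q6; q8-a->q7; q8-b->q8; q8-c->q9; q9-a->q13; q9-b->q14; q9-c->q15; q10-a->q4; q10-b->q5; q10-c->q6; q11-a->q7; q11-b->q8; q11-c->q9; q12-a->q10; q12-b->q11; q12-c->q12; q13-a->q16; q13-b->q17; q13-c->q18; q14-a->q19; q14-b->q20; q14-c->q9; q15-a->q13; q15-b->q14; q15-c->q15; q16-a->q16; q16-b->q17; q16-c->q18; q17-a->q19; q17-b->q20; q17-c->q9; q18-a->q13; q18-b->q14; q18-c->q15; q19-a->q16; q19-b->q17; q19-c->q18; q20-a->q19; q20-b->q20; q20-c->q9

Handle the two conditions separately and then intersect. The first has 13 states tracking the last 2 symbols read; the second has 3 states tracking partial matches of the forbidden pattern `bc`. A product state is a pair (one from each), accepting exactly when both do.
          a    b    c  
>  q0     q1   q2   q3 
   q1     q4   q5   q6 
   q2     q7   q8   q9 
   q3    q10  q11  q12 
 * q4     q4   q5   q6 
 * q5     q7   q8   q9 
 * q6    q10  q11  q12 
   q7     q4   q5   q6 
   q8     q7   q8   q9 
   q9    q13  q14  q15 
   q10    q4   q5   q6 
   q11    q7   q8   q9 
   q12   q10  q11  q12 
   q13   q16  q17  q18 
   q14   q19  q20   q9 
   q15   q13  q14  q15 
   q16   q16  q17  q18 
   q17   q19  q20   q9 
   q18   q13  q14  q15 
   q19   q16  q17  q18 
   q20   q19  q20   q9 
(> = start, * = accepting)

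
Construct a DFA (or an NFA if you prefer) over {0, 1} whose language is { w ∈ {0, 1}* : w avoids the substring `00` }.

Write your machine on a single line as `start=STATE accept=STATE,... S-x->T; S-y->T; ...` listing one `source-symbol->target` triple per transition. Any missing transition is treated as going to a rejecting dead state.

start=q0; accept=q0,q1; q0-0->q1; q0-1->q0; q1-0->q2; q1-1->q0; q2-0->q2; q2-1->q2

This is the complement of 'contains `00`'. Use the same substring-matching states — q0 through q2 holding how much of `00` has just been matched — but flip the accepting set: everything except the trap q2 accepts.
        0   1  
>* q0   q1  q0 
 * q1   q2  q0 
   q2   q2  q2 
(> = start, * = accepting)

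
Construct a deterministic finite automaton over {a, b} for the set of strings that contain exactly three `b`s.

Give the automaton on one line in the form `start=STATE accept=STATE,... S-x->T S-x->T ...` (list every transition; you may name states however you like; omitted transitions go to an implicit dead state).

start=q0 accept=q3 q0-a->q0 q0-b->q1 q1-a->q1 q1-b->q2 q2-a->q2 q2-b->q3 q3-a->q3 q3-b->q4 q4-a->q4 q4-b->q4

Count `b`s, saturating at 4: states q0 through q3 mean 0 through 3 `b`s seen; q4 means more than 3. Each `b` increments (capped at q4); other symbols loop. Accept from {q3}.
        a   b  
>  q0   q0  q1 
   q1   q1  q2 
   q2   q2  q3 
 * q3   q3  q4 
   q4   q4  q4 
(> = start, * = accepting)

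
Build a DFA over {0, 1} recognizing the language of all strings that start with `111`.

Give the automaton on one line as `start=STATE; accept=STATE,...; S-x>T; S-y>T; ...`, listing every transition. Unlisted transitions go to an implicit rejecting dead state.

Walk along `111` while the input agrees: from A take `1` to B, and so on. Any deviation drops to the rejecting sink E. Once D is reached the prefix is confirmed and every continuation is accepted.
With 5 states:
       0  1 
>  A   E  B 
   B   E  C 
   C   E  D 
 * D   D  D 
   E   E  E 
(> = start, * = accepting)

start=A; accept=D; A-0>E; A-1>B; B-0>E; B-1>C; C-0>E; C-1>D; D-0>D; D-1>D; E-0>E; E-1>E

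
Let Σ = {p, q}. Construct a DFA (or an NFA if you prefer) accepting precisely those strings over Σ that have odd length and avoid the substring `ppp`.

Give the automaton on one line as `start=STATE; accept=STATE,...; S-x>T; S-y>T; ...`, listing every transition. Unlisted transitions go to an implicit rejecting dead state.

Build one automaton per condition and run them in lockstep. The first has 2 states tracking the input length modulo 2; the second has 4 states tracking partial matches of the forbidden pattern `ppp`. A product state is a pair (one from each), accepting exactly when both do. Equivalent product states are then merged.
A 7-state machine:
        p   q  
>  S0   S1  S2 
 * S1   S3  S0 
 * S2   S4  S0 
   S3   S5  S2 
   S4   S6  S2 
   S5   S5  S5 
 * S6   S5  S0 
(> = start, * = accepting)

start=S0; accept=S1,S2,S6; S0-p>S1; S0-q>S2; S1-p>S3; S1-q>S0; S2-p>S4; S2-q>S0; S3-p>S5; S3-q>S2; S4-p>S6; S4-q>S2; S5-p>S5; S5-q>S5; S6-p>S5; S6-q>S0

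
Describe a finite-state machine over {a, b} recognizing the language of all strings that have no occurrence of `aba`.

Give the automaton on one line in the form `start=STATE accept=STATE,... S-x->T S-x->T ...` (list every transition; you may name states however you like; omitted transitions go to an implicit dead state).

start=q0 accept=q0,q1,q2 q0-a->q1 q0-b->q0 q1-a->q1 q1-b->q2 q2-a->q3 q2-b->q0 q3-a->q3 q3-b->q3

Track partial matches of the forbidden pattern `aba`. State q3 is a dead state reached once `aba` has occurred; every other state accepts. q0 means no part of `aba` is currently matched.
A 4-state machine:
        a   b  
>* q0   q1  q0 
 * q1   q1  q2 
 * q2   q3  q0 
   q3   q3  q3 
(> = start, * = accepting)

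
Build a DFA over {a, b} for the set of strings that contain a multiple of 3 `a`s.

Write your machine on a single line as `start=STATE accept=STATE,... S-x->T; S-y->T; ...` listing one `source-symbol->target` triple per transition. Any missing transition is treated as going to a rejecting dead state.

start=q0; accept=q0; q0-a->q1; q0-b->q0; q1-a->q2; q1-b->q1; q2-a->q0; q2-b->q2

The only thing that matters is how many `a`s have appeared, reduced mod 3. Use one state per residue: q0 for 0, …, q2 for 2. Reading `a` moves to the next residue; anything else stays put. q0 is accepting.
With 3 states:
        a   b  
>* q0   q1  q0 
   q1   q2  q1 
   q2   q0  q2 
(> = start, * = accepting)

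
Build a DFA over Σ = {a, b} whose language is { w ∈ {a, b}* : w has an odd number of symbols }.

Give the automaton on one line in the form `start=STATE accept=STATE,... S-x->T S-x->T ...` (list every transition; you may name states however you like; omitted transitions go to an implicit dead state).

start=s0 accept=s1 s0-a->s1 s0-b->s1 s1-a->s0 s1-b->s0

Only the length mod 2 matters, so use a 2-cycle: from any state, every input symbol moves to the next state, wrapping s1 back to s0. Mark s1 accepting.
2 states suffice.
        a   b  
>  s0   s1  s1 
 * s1   s0  s0 
(> = start, * = accepting)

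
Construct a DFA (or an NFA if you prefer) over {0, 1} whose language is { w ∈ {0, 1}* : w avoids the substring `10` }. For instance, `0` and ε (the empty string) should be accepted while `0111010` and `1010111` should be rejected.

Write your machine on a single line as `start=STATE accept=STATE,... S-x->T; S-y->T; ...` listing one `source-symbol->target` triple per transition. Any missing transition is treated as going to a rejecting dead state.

start=q0; accept=q0,q1; q0-0->q0; q0-1->q1; q1-0->q2; q1-1->q1; q2-0->q2; q2-1->q2

Track partial matches of the forbidden pattern `10`. State q2 is a dead state reached once `10` has occurred; every other state accepts. q0 means no part of `10` is currently matched.
A 3-state machine:
        0   1  
>* q0   q0  q1 
 * q1   q2  q1 
   q2   q2  q2 
(> = start, * = accepting)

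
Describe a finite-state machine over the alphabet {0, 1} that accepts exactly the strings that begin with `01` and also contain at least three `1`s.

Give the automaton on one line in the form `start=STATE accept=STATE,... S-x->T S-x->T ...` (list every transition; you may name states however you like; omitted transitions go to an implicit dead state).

start=q0 accept=q5 q0-0->q1 q0-1->q2 q1-0->q2 q1-1->q3 q2-0->q2 q2-1->q2 q3-0->q3 q3-1->q4 q4-0->q4 q4-1->q5 q5-0->q5 q5-1->q5

Build one automaton per condition and run them in lockstep. The first has 4 states tracking whether the input so far still matches the prefix `01`; the second has 5 states tracking the count of `1`s, saturating at 4. A product state is a pair (one from each), accepting exactly when both do. Minimizing collapses redundant product states.
6 states suffice.
        0   1  
>  q0   q1  q2 
   q1   q2  q3 
   q2   q2  q2 
   q3   q3  q4 
   q4   q4  q5 
 * q5   q5  q5 
(> = start, * = accepting)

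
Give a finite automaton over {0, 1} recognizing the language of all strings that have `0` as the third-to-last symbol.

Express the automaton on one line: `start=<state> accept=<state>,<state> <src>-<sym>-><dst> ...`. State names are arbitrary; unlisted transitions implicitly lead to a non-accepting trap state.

start=q0 accept=q7,q8,q9,q10 q0-0->q1 q0-1->q2 q1-0->q3 q1-1->q4 q2-0->q5 q2-1->q6 q3-0->q7 q3-1->q8 q4-0->q9 q4-1->q10 q5-0->q11 q5-1->q12 q6-0->q13 q6-1->q14 q7-0->q7 q7-1->q8 q8-0->q9 q8-1->q10 q9-0->q11 q9-1->q12 q10-0->q13 q10-1->q14 q11-0->q7 q11-1->q8 q12-0->q9 q12-1->q10 q13-0->q11 q13-1->q12 q14-0->q13 q14-1->q14

Because acceptance depends on a position counted from the end, the machine has to buffer the most recent 3 symbols. Make each state the string of the last up-to-3 symbols read; on input `x` shift the window left and append `x`. Accept when the buffered window has length 3 and begins with `0`.
15 states suffice.
          0    1  
>  q0     q1   q2 
   q1     q3   q4 
   q2     q5   q6 
   q3     q7   q8 
   q4     q9  q10 
   q5    q11  q12 
   q6    q13  q14 
 * q7     q7   q8 
 * q8     q9  q10 
 * q9    q11  q12 
 * q10   q13  q14 
   q11    q7   q8 
   q12    q9  q10 
   q13   q11  q12 
   q14   q13  q14 
(> = start, * = accepting)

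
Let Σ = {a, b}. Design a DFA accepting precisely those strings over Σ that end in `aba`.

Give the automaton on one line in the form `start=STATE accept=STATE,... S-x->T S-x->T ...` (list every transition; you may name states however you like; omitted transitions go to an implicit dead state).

Let each state record the length of the longest suffix of the input read so far that is also a prefix of `aba`. q1 means the last symbol is `a`; q2 means the last 2 symbols are `ab`; q3 means the last 3 symbols are `aba`. Accept only at q3, where the string currently ends in `aba`.
        a   b  
>  q0   q1  q0 
   q1   q1  q2 
   q2   q3  q0 
 * q3   q1  q2 
(> = start, * = accepting)

start=q0 accept=q3 q0-a->q1 q0-b->q0 q1-a->q1 q1-b->q2 q2-a->q3 q2-b->q0 q3-a->q1 q3-b->q2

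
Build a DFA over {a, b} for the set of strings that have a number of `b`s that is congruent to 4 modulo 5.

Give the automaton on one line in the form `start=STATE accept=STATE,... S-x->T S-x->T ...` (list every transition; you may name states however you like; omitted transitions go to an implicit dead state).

Keep the running count of `b`s modulo 5: each `b` advances along the cycle S0 → S1 → S2 → S3 → S4 → S0 while other symbols loop. Accept at S4.
A 5-state machine:
        a   b  
>  S0   S0  S1 
   S1   S1  S2 
   S2   S2  S3 
   S3   S3  S4 
 * S4   S4  S0 
(> = start, * = accepting)

start=S0 accept=S4 S0-a->S0 S0-b->S1 S1-a->S1 S1-b->S2 S2-a->S2 S2-b->S3 S3-a->S3 S3-b->S4 S4-a->S4 S4-b->S0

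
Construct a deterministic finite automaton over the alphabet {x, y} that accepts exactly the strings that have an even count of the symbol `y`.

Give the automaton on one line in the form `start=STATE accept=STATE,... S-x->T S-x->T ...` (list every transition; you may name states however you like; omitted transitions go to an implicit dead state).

Keep the running count of `y`s modulo 2: each `y` advances along the cycle q0 → q1 → q0 while other symbols loop. Accept at q0.
A 2-state machine:
        x   y  
>* q0   q0  q1 
   q1   q1  q0 
(> = start, * = accepting)

start=q0 accept=q0 q0-x->q0 q0-y->q1 q1-x->q1 q1-y->q0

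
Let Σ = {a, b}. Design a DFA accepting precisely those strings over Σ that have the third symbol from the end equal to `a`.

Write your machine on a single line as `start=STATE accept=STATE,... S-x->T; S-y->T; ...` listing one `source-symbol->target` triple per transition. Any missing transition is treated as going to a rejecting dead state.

Because acceptance depends on a position counted from the end, the machine has to buffer the most recent 3 symbols. Make each state the string of the last up-to-3 symbols read; on input `x` shift the window left and append `x`. Accept when the buffered window has length 3 and begins with `a`.
A 15-state machine:
          a    b  
>  q0     q1   q2 
   q1     q3   q4 
   q2     q5   q6 
   q3     q7   q8 
   q4     q9  q10 
   q5    q11  q12 
   q6    q13  q14 
 * q7     q7   q8 
 * q8     q9  q10 
 * q9    q11  q12 
 * q10   q13  q14 
   q11    q7   q8 
   q12    q9  q10 
   q13   q11  q12 
   q14   q13  q14 
(> = start, * = accepting)

start=q0; accept=q7,q8,q9,q10; q0-a->q1; q0-b->q2; q1-a->q3; q1-b->q4; q2-a->q5; q2-b->q6; q3-a->q7; q3-b->q8; q4-a->q9; q4-b->q10; q5-a->q11; q5-b->q12; q6-a->q13; q6-b->q14; q7-a->q7; q7-b->q8; q8-a->q9; q8-b->q10; q9-a->q11; q9-b->q12; q10-a->q13; q10-b->q14; q11-a->q7; q11-b->q8; q12-a->q9; q12-b->q10; q13-a->q11; q13-b->q12; q14-a->q13; q14-b->q14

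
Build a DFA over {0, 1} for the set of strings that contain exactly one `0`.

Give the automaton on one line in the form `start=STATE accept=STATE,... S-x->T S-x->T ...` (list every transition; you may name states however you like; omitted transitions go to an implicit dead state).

start=s0 accept=s1 s0-0->s1 s0-1->s0 s1-0->s2 s1-1->s1 s2-0->s2 s2-1->s2

Count `0`s, saturating at 2: state s0 means no `0` yet, s1 means one `0` seen, s2 means more than one. Each `0` increments (capped at s2); other symbols loop. Accept from {s1}.
With 3 states:
        0   1  
>  s0   s1  s0 
 * s1   s2  s1 
   s2   s2  s2 
(> = start, * = accepting)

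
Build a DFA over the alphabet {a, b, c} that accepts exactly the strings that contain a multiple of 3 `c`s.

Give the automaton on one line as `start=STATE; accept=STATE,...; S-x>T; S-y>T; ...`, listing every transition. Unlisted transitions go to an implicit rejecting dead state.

start=q0; accept=q0; q0-a>q0; q0-b>q0; q0-c>q1; q1-a>q1; q1-b>q1; q1-c>q2; q2-a>q2; q2-b>q2; q2-c>q0

The only thing that matters is how many `c`s have appeared, reduced mod 3. Use one state per residue: q0 for 0, …, q2 for 2. Reading `c` moves to the next residue; anything else stays put. q0 is accepting.
3 states suffice.
        a   b   c  
>* q0   q0  q0  q1 
   q1   q1  q1  q2 
   q2   q2  q2  q0 
(> = start, * = accepting)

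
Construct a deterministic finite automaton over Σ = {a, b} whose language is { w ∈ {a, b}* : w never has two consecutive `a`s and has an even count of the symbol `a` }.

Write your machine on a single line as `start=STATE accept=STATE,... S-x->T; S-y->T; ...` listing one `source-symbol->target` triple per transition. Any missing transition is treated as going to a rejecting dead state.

Run two small machines in parallel and take their product. The first has 3 states tracking partial matches of the forbidden pattern `aa`; the second has 2 states tracking the count of `a`s modulo 2. A product state is a pair (one from each), accepting exactly when both do.
With 6 states:
        a   b  
>* q0   q1  q0 
   q1   q2  q3 
   q2   q4  q2 
   q3   q5  q3 
   q4   q2  q4 
 * q5   q4  q0 
(> = start, * = accepting)

start=q0; accept=q0,q5; q0-a->q1; q0-b->q0; q1-a->q2; q1-b->q3; q2-a->q4; q2-b->q2; q3-a->q5; q3-b->q3; q4-a->q2; q4-b->q4; q5-a->q4; q5-b->q0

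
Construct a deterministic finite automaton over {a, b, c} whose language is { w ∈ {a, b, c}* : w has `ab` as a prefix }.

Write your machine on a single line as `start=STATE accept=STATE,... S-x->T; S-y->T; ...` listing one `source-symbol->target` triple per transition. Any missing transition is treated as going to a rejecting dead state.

Walk along `ab` while the input agrees: from q0 take `a` to q1, and so on. Any deviation drops to the rejecting sink q3. Once q2 is reached the prefix is confirmed and every continuation is accepted.
4 states suffice.
        a   b   c  
>  q0   q1  q3  q3 
   q1   q3  q2  q3 
 * q2   q2  q2  q2 
   q3   q3  q3  q3 
(> = start, * = accepting)

start=q0; accept=q2; q0-a->q1; q0-b->q3; q0-c->q3; q1-a->q3; q1-b->q2; q1-c->q3; q2-a->q2; q2-b->q2; q2-c->q2; q3-a->q3; q3-b->q3; q3-c->q3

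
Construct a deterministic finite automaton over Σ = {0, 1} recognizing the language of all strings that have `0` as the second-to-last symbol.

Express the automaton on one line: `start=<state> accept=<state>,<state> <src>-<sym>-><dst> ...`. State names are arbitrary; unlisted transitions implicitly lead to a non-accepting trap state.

A DFA must remember the last 2 symbols (since which symbol is second-to-last isn't known until the input ends). Use one state per possible window of the last ≤2 symbols; accept from those whose window starts with `0`.
A 7-state machine:
        0   1  
>  S0   S1  S2 
   S1   S3  S4 
   S2   S5  S6 
 * S3   S3  S4 
 * S4   S5  S6 
   S5   S3  S4 
   S6   S5  S6 
(> = start, * = accepting)

start=S0 accept=S3,S4 S0-0->S1 S0-1->S2 S1-0->S3 S1-1->S4 S2-0->S5 S2-1->S6 S3-0->S3 S3-1->S4 S4-0->S5 S4-1->S6 S5-0->S3 S5-1->S4 S6-0->S5 S6-1->S6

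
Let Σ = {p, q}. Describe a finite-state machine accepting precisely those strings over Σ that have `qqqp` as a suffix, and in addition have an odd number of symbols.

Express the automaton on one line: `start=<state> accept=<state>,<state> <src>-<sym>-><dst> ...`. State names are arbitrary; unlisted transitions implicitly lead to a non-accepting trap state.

Handle the two conditions separately and then intersect. The first has 5 states tracking how much of the suffix `qqqp` has currently been matched; the second has 2 states tracking the input length modulo 2. A product state is a pair (one from each), accepting exactly when both do. After merging equivalent states the machine shrinks.
With 6 states:
        p   q  
>  S0   S1  S1 
   S1   S0  S2 
   S2   S1  S3 
   S3   S0  S4 
   S4   S5  S3 
 * S5   S0  S2 
(> = start, * = accepting)

start=S0 accept=S5 S0-p->S1 S0-q->S1 S1-p->S0 S1-q->S2 S2-p->S1 S2-q->S3 S3-p->S0 S3-q->S4 S4-p->S5 S4-q->S3 S5-p->S0 S5-q->S2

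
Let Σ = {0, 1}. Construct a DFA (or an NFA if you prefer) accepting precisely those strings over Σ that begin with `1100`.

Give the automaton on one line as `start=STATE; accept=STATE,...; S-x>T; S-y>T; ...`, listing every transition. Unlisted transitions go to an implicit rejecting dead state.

start=q0; accept=q4; q0-0>q5; q0-1>q1; q1-0>q5; q1-1>q2; q2-0>q3; q2-1>q5; q3-0>q4; q3-1>q5; q4-0>q4; q4-1>q4; q5-0>q5; q5-1>q5

Check the first 4 symbols one by one: q0 through q3 record how many have matched `1100` so far; any wrong symbol goes to the dead state q5. After all 4 match we enter the accepting sink q4.
A 6-state machine:
        0   1  
>  q0   q5  q1 
   q1   q5  q2 
   q2   q3  q5 
   q3   q4  q5 
 * q4   q4  q4 
   q5   q5  q5 
(> = start, * = accepting)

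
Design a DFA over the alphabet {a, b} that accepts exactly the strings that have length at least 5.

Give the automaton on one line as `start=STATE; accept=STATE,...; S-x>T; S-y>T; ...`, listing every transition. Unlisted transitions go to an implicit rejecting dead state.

start=S0; accept=S5,S6; S0-a>S1; S0-b>S1; S1-a>S2; S1-b>S2; S2-a>S3; S2-b>S3; S3-a>S4; S3-b>S4; S4-a>S5; S4-b>S5; S5-a>S6; S5-b>S6; S6-a>S6; S6-b>S6

Count input length up to 6: every symbol moves from S0 toward S6, which means 'more than 5' and absorbs. Accept from {S5, S6}.
With 7 states:
        a   b  
>  S0   S1  S1 
   S1   S2  S2 
   S2   S3  S3 
   S3   S4  S4 
   S4   S5  S5 
 * S5   S6  S6 
 * S6   S6  S6 
(> = start, * = accepting)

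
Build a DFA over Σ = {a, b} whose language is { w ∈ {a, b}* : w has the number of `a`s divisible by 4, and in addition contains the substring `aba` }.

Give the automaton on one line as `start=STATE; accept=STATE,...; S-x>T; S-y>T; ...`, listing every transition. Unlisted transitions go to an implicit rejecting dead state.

Handle the two conditions separately and then intersect. One (4 states) tracks the count of `a`s modulo 4; the other (4 states) tracks whether and how much of `aba` has been seen. Each combined state is a pair, one component from each; accept when both components accept.
With 16 states:
          a    b  
>  S0     S1   S0 
   S1     S2   S3 
   S2     S4   S5 
   S3     S6   S7 
   S4     S8   S9 
   S5    S10  S11 
   S6    S10   S6 
   S7     S2   S7 
   S8     S1  S12 
   S9    S13  S14 
   S10   S13  S10 
   S11    S4  S11 
   S12   S15   S0 
 * S13   S15  S13 
   S14    S8  S14 
   S15    S6  S15 
(> = start, * = accepting)

start=S0; accept=S13; S0-a>S1; S0-b>S0; S1-a>S2; S1-b>S3; S2-a>S4; S2-b>S5; S3-a>S6; S3-b>S7; S4-a>S8; S4-b>S9; S5-a>S10; S5-b>S11; S6-a>S10; S6-b>S6; S7-a>S2; S7-b>S7; S8-a>S1; S8-b>S12; S9-a>S13; S9-b>S14; S10-a>S13; S10-b>S10; S11-a>S4; S11-b>S11; S12-a>S15; S12-b>S0; S13-a>S15; S13-b>S13; S14-a>S8; S14-b>S14; S15-a>S6; S15-b>S15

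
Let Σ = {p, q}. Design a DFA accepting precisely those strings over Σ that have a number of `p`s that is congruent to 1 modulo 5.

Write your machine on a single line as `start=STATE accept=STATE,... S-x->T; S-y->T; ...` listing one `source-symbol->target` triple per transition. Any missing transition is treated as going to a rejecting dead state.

start=S0; accept=S1; S0-p->S1; S0-q->S0; S1-p->S2; S1-q->S1; S2-p->S3; S2-q->S2; S3-p->S4; S3-q->S3; S4-p->S0; S4-q->S4

The only thing that matters is how many `p`s have appeared, reduced mod 5. Use one state per residue: S0 for 0, …, S4 for 4. Reading `p` moves to the next residue; anything else stays put. S1 is accepting.
A 5-state machine:
        p   q  
>  S0   S1  S0 
 * S1   S2  S1 
   S2   S3  S2 
   S3   S4  S3 
   S4   S0  S4 
(> = start, * = accepting)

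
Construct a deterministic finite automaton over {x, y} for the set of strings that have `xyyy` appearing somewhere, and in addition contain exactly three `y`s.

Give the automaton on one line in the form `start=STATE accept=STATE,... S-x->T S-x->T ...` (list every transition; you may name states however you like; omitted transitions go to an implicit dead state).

Run two small machines in parallel and take their product. One (5 states) tracks whether and how much of `xyyy` has been seen; the other (5 states) tracks the count of `y`s, saturating at 4. Each combined state is a pair, one component from each; accept when both components accept.
19 states suffice.
          x    y  
>  s0     s1   s2 
   s1     s1   s3 
   s2     s4   s5 
   s3     s4   s6 
   s4     s4   s7 
   s5     s8   s9 
   s6     s8  s10 
   s7     s8  s11 
   s8     s8  s12 
   s9    s13  s14 
 * s10   s10  s15 
   s11   s13  s15 
   s12   s13  s16 
   s13   s13  s17 
   s14   s18  s14 
   s15   s15  s15 
   s16   s18  s15 
   s17   s18  s16 
   s18   s18  s17 
(> = start, * = accepting)

start=s0 accept=s10 s0-x->s1 s0-y->s2 s1-x->s1 s1-y->s3 s2-x->s4 s2-y->s5 s3-x->s4 s3-y->s6 s4-x->s4 s4-y->s7 s5-x->s8 s5-y->s9 s6-x->s8 s6-y->s10 s7-x->s8 s7-y->s11 s8-x->s8 s8-y->s12 s9-x->s13 s9-y->s14 s10-x->s10 s10-y->s15 s11-x->s13 s11-y->s15 s12-x->s13 s12-y->s16 s13-x->s13 s13-y->s17 s14-x->s18 s14-y->s14 s15-x->s15 s15-y->s15 s16-x->s18 s16-y->s15 s17-x->s18 s17-y->s16 s18-x->s18 s18-y->s17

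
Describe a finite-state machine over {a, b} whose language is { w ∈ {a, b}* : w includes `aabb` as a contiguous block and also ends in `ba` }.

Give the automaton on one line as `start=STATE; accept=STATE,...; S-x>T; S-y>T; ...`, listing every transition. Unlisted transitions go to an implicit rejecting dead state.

Build one automaton per condition and run them in lockstep. One (5 states) tracks whether and how much of `aabb` has been seen; the other (3 states) tracks how much of the suffix `ba` has currently been matched. Each combined state is a pair, one component from each; accept when both components accept.
        a   b  
>  q0   q1  q2 
   q1   q3  q2 
   q2   q4  q2 
   q3   q3  q5 
   q4   q3  q2 
   q5   q4  q6 
   q6   q7  q6 
 * q7   q8  q6 
   q8   q8  q6 
(> = start, * = accepting)

start=q0; accept=q7; q0-a>q1; q0-b>q2; q1-a>q3; q1-b>q2; q2-a>q4; q2-b>q2; q3-a>q3; q3-b>q5; q4-a>q3; q4-b>q2; q5-a>q4; q5-b>q6; q6-a>q7; q6-b>q6; q7-a>q8; q7-b>q6; q8-a>q8; q8-b>q6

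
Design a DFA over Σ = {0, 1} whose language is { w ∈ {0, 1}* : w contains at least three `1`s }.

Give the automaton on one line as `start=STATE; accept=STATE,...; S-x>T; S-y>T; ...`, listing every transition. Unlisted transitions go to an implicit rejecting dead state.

start=S0; accept=S3,S4; S0-0>S0; S0-1>S1; S1-0>S1; S1-1>S2; S2-0>S2; S2-1>S3; S3-0>S3; S3-1>S4; S4-0>S4; S4-1>S4

Only the number of `1`s matters, and only up to 4. Make a chain S0 → S1 → S2 → S3 → S4 advanced by each `1` (with S4 absorbing); every other symbol self-loops. The accepting set is {S3, S4}.
With 5 states:
        0   1  
>  S0   S0  S1 
   S1   S1  S2 
   S2   S2  S3 
 * S3   S3  S4 
 * S4   S4  S4 
(> = start, * = accepting)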